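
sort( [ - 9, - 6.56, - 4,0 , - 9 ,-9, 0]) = [  -  9, - 9, - 9, - 6.56,-4, 0, 0]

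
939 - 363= 576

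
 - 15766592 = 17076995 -32843587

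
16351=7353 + 8998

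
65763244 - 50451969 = 15311275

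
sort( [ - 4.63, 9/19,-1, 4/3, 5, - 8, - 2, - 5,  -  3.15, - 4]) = [ - 8,-5 , - 4.63,-4, - 3.15,-2, - 1, 9/19, 4/3, 5] 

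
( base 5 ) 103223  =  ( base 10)3563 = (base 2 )110111101011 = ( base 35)2vs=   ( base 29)46p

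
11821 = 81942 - 70121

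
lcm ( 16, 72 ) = 144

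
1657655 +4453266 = 6110921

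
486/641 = 486/641 = 0.76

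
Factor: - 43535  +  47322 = 7^1*541^1 = 3787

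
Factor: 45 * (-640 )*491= -2^7*3^2*5^2*491^1 = - 14140800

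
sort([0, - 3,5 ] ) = [ - 3, 0,5]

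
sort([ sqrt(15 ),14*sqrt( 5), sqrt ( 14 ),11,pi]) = [ pi,sqrt( 14),sqrt( 15), 11,14*sqrt(5 ) ]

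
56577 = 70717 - 14140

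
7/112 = 1/16 = 0.06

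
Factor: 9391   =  9391^1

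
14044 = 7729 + 6315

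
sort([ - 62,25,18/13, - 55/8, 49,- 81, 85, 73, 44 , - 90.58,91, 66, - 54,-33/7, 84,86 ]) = [ - 90.58 , - 81, - 62, - 54, - 55/8, - 33/7, 18/13,25,  44,  49, 66 , 73, 84,85, 86, 91 ] 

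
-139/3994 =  - 139/3994 = - 0.03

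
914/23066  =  457/11533 = 0.04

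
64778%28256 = 8266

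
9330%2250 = 330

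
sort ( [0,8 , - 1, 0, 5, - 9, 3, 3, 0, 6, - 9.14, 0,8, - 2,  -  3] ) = [-9.14, - 9, - 3, - 2, - 1, 0,0, 0,  0, 3, 3 , 5, 6, 8, 8 ] 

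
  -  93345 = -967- 92378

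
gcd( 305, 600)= 5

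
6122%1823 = 653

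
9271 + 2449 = 11720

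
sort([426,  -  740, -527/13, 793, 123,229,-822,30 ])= [-822, - 740,-527/13 , 30, 123, 229,426, 793] 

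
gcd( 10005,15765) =15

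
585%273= 39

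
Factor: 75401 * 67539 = 3^1*47^1*479^1*75401^1  =  5092508139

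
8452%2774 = 130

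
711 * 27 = 19197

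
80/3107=80/3107 = 0.03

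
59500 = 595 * 100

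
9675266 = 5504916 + 4170350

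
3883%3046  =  837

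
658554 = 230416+428138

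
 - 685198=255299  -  940497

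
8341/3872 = 2 + 597/3872 = 2.15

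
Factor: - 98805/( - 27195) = 7^( - 1 )*37^( - 1 )*941^1= 941/259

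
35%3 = 2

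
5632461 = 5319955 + 312506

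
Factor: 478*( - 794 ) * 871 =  - 330572372  =  -2^2*13^1*67^1*239^1*397^1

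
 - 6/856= -1 + 425/428 = - 0.01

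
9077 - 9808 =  - 731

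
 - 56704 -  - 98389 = 41685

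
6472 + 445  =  6917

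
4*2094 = 8376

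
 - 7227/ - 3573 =803/397=2.02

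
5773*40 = 230920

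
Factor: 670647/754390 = 2^( - 1 )*3^1*5^( - 1 )*7^ ( - 1 ) *13^( - 1)*829^(- 1)*223549^1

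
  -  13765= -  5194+  -  8571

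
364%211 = 153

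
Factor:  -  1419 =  - 3^1*11^1*43^1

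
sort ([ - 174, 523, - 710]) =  [ - 710, - 174,523 ]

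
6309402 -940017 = 5369385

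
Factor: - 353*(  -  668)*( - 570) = - 2^3*3^1  *5^1*19^1*167^1  *  353^1=- 134408280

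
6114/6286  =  3057/3143=0.97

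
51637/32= 1613 + 21/32= 1613.66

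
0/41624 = 0 = 0.00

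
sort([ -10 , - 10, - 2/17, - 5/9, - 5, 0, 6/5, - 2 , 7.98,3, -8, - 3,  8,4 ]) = [ - 10, - 10, - 8, - 5, - 3, - 2,-5/9, - 2/17,0,6/5,3,  4,7.98, 8]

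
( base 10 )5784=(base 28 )7ag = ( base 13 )282C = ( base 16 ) 1698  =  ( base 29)6PD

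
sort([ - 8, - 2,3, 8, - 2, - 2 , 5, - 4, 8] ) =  [ - 8, - 4, - 2, - 2, - 2,3,5,8,8]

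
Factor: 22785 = 3^1 * 5^1 *7^2  *31^1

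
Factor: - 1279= -1279^1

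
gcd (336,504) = 168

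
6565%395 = 245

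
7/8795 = 7/8795 = 0.00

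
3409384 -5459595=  - 2050211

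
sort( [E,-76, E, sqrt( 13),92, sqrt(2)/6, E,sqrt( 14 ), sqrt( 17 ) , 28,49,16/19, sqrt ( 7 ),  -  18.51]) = [ - 76, - 18.51, sqrt( 2)/6, 16/19, sqrt( 7), E, E, E, sqrt( 13), sqrt( 14), sqrt( 17 ), 28 , 49,92]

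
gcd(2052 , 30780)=2052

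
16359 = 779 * 21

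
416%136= 8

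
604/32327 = 604/32327= 0.02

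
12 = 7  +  5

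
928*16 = 14848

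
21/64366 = 21/64366 = 0.00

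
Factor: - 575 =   -  5^2 *23^1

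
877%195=97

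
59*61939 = 3654401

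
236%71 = 23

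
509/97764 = 509/97764 = 0.01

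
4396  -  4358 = 38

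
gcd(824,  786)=2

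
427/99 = 4 + 31/99 = 4.31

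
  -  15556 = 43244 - 58800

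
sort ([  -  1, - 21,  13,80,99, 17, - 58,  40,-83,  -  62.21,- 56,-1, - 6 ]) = [-83, - 62.21,  -  58, - 56,  -  21, - 6,-1,  -  1,13, 17, 40, 80, 99]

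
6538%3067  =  404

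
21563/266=21563/266 = 81.06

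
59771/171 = 59771/171 =349.54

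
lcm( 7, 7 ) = 7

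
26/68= 13/34 = 0.38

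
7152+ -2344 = 4808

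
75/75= 1 = 1.00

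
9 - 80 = -71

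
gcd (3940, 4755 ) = 5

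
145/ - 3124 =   -  145/3124 = - 0.05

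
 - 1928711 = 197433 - 2126144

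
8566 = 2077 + 6489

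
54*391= 21114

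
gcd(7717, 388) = 1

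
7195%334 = 181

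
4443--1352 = 5795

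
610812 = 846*722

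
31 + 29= 60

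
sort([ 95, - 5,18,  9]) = [ - 5  ,  9 , 18,95] 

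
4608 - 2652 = 1956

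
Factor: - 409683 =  - 3^1*17^1  *29^1*277^1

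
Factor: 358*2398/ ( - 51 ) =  - 858484/51 = - 2^2*3^( - 1)*11^1 *17^( -1 )*109^1*179^1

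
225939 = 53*4263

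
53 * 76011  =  4028583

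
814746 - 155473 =659273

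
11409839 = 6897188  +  4512651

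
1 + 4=5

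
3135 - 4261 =- 1126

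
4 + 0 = 4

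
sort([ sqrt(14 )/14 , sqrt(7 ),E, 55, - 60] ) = [ - 60,sqrt(14) /14,sqrt( 7 ), E,55]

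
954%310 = 24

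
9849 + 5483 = 15332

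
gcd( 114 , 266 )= 38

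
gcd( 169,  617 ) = 1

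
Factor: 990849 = 3^1*43^1*7681^1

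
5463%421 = 411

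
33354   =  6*5559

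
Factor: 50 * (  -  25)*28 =-35000 = -2^3 * 5^4*7^1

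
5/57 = 5/57  =  0.09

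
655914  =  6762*97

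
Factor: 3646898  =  2^1*19^1*95971^1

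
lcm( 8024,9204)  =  312936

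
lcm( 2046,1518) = 47058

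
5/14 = 5/14 = 0.36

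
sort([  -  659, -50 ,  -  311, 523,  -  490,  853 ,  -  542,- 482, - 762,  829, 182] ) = [ - 762, - 659, - 542,-490, -482, - 311, - 50, 182, 523 , 829, 853]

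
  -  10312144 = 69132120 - 79444264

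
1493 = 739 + 754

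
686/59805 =686/59805 = 0.01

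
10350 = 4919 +5431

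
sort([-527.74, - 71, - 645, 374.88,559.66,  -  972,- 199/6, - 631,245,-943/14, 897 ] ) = [-972 ,-645, - 631, - 527.74, - 71,-943/14, - 199/6, 245,374.88,559.66 , 897]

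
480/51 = 160/17 = 9.41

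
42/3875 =42/3875 = 0.01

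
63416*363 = 23020008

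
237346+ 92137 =329483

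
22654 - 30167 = - 7513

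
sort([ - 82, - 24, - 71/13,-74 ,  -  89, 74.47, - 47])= [ -89, - 82, - 74, - 47, - 24, - 71/13 , 74.47 ] 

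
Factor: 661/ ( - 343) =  - 7^( - 3) * 661^1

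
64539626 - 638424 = 63901202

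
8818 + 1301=10119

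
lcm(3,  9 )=9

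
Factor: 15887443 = 11^1 * 13^1*241^1 * 461^1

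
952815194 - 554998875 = 397816319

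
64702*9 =582318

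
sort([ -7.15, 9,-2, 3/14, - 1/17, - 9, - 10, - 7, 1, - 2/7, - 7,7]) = [ - 10, - 9, - 7.15, - 7, - 7, - 2, - 2/7, - 1/17, 3/14,1, 7,9 ]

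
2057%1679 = 378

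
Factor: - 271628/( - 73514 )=218/59=2^1 * 59^ (  -  1 )*109^1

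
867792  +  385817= 1253609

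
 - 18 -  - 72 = 54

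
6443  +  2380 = 8823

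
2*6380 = 12760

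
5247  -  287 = 4960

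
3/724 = 3/724 = 0.00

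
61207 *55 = 3366385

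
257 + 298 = 555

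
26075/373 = 69 + 338/373 = 69.91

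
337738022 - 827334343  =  -489596321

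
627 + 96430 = 97057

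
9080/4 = 2270 = 2270.00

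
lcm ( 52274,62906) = 3711454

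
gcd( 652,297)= 1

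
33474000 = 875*38256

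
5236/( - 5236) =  - 1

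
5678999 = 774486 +4904513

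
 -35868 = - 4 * 8967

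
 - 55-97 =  -152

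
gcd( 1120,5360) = 80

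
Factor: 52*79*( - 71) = - 2^2*13^1*71^1*79^1 = -291668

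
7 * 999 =6993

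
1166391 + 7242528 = 8408919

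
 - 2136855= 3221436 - 5358291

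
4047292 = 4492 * 901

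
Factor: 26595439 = 13^1 * 733^1 * 2791^1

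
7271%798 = 89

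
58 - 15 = 43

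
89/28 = 3+ 5/28  =  3.18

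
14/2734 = 7/1367 = 0.01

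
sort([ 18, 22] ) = [18, 22]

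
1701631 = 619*2749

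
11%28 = 11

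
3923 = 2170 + 1753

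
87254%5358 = 1526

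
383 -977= - 594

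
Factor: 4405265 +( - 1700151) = 2^1*1352557^1 = 2705114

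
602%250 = 102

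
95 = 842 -747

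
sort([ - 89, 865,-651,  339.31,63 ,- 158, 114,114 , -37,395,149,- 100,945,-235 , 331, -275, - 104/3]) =[ - 651, -275, - 235,-158, - 100,-89,  -  37, - 104/3, 63,114, 114,149,331, 339.31,  395,  865,945]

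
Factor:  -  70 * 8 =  - 560 = - 2^4 * 5^1*7^1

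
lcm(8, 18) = 72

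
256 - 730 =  -474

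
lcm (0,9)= 0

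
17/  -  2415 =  - 1 + 2398/2415= -0.01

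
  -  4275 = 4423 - 8698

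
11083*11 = 121913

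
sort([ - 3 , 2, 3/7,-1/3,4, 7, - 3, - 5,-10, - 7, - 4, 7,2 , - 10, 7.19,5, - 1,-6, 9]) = [ - 10,-10,-7, - 6 , - 5, - 4,-3,-3, - 1, - 1/3,  3/7,2,2,4  ,  5, 7, 7, 7.19, 9 ]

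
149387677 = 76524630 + 72863047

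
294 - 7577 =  - 7283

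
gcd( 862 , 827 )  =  1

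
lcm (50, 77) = 3850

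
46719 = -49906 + 96625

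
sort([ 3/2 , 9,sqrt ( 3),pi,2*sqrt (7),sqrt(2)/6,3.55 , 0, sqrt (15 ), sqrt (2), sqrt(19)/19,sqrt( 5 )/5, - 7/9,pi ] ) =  [ - 7/9,0, sqrt(19) /19,  sqrt( 2)/6, sqrt ( 5)/5,sqrt(2),3/2 , sqrt( 3),pi,  pi,3.55, sqrt( 15 ),2*sqrt( 7),9 ] 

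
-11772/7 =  - 1682 + 2/7 = -1681.71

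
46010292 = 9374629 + 36635663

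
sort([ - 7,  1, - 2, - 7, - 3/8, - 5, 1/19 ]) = [ - 7, - 7, - 5,-2, - 3/8, 1/19, 1 ] 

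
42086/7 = 6012 + 2/7 = 6012.29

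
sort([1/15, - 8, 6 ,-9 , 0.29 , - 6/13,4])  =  [-9,-8, -6/13,1/15,0.29,4,6] 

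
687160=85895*8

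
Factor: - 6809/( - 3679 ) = 11^1*13^( - 1)*283^( - 1)*619^1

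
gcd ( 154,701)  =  1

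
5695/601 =5695/601 = 9.48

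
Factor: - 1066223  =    -  17^1*19^1 *3301^1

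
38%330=38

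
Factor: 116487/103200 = 2^( - 5 )*3^1 *5^( - 2)* 7^1*43^1 = 903/800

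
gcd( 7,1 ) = 1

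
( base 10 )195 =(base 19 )A5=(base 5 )1240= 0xc3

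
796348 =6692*119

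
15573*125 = 1946625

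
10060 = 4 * 2515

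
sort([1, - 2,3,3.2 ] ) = [ -2, 1,3, 3.2]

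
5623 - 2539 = 3084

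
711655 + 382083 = 1093738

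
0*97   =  0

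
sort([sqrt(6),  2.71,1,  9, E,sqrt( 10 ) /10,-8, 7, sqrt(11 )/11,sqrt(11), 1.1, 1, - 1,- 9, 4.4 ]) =[  -  9, - 8,-1, sqrt(11) /11, sqrt(10)/10, 1,1, 1.1, sqrt(6), 2.71, E, sqrt(11 ),4.4, 7,9]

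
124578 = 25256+99322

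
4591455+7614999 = 12206454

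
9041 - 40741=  - 31700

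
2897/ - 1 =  - 2897+0/1=- 2897.00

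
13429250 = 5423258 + 8005992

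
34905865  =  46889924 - 11984059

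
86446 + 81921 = 168367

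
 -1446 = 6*( - 241 )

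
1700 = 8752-7052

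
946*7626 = 7214196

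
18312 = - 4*( - 4578)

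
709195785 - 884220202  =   - 175024417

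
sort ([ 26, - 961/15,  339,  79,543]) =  [ - 961/15,26,79, 339, 543 ] 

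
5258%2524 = 210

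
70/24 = 2 + 11/12  =  2.92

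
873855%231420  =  179595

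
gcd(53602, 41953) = 1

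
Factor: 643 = 643^1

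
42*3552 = 149184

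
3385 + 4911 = 8296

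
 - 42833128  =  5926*( - 7228 ) 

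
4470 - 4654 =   -  184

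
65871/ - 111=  - 594+21/37 = -593.43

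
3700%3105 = 595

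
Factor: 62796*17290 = 1085742840 = 2^3*3^1 * 5^1 * 7^1*13^1*19^1 * 5233^1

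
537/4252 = 537/4252 = 0.13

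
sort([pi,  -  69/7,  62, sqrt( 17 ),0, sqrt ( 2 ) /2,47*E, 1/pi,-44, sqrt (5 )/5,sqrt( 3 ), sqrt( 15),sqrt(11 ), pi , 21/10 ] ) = [ -44, - 69/7,  0,  1/pi,  sqrt(5)/5 , sqrt( 2 )/2, sqrt ( 3 ),21/10,pi , pi , sqrt( 11), sqrt(15), sqrt( 17), 62 , 47  *E ]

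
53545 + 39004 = 92549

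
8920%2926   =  142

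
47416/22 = 23708/11 = 2155.27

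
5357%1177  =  649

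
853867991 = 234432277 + 619435714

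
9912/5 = 9912/5=1982.40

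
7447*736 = 5480992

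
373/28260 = 373/28260 = 0.01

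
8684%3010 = 2664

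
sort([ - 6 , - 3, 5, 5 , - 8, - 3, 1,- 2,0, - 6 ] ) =[ - 8, - 6 , - 6, - 3, - 3, - 2 , 0, 1, 5, 5 ] 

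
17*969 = 16473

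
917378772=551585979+365792793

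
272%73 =53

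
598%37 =6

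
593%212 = 169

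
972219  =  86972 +885247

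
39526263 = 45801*863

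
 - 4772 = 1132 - 5904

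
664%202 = 58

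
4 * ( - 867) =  - 3468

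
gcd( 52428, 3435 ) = 3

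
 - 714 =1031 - 1745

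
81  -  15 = 66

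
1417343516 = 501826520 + 915516996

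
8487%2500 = 987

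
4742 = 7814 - 3072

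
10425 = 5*2085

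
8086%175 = 36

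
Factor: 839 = 839^1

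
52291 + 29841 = 82132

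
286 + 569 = 855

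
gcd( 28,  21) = 7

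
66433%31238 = 3957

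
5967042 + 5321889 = 11288931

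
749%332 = 85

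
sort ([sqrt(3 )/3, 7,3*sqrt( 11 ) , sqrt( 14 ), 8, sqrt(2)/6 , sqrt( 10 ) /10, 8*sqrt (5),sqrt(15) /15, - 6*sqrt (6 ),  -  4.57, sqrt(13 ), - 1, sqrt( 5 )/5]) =[ - 6*sqrt( 6), - 4.57, - 1, sqrt ( 2 )/6, sqrt (15) /15,sqrt( 10)/10, sqrt( 5 ) /5,sqrt(3)/3,sqrt(13), sqrt( 14),7 , 8, 3*sqrt(11 ), 8*sqrt(5 ) ]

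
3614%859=178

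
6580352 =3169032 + 3411320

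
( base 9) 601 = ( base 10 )487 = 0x1e7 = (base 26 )IJ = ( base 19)16c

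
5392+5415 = 10807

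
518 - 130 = 388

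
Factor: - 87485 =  - 5^1* 17497^1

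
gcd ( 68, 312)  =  4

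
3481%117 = 88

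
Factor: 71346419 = 349^1*204431^1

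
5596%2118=1360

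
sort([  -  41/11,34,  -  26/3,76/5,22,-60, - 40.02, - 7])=[-60,  -  40.02, - 26/3, - 7  ,-41/11,76/5,22,34 ]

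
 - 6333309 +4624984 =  - 1708325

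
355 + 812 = 1167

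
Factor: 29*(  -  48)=-1392 =-  2^4*3^1*29^1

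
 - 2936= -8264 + 5328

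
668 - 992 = -324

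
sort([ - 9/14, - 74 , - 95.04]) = [ - 95.04,-74 ,-9/14] 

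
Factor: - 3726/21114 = -3^1* 17^(-1 ) = -  3/17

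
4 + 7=11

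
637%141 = 73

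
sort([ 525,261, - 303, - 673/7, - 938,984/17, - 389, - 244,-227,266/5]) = [-938, - 389 , - 303, - 244, - 227, - 673/7,266/5,984/17,261,525]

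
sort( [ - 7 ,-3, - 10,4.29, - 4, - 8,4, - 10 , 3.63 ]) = [ - 10, - 10, - 8 , - 7, - 4, - 3, 3.63, 4, 4.29 ] 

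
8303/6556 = 8303/6556 = 1.27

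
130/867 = 130/867 = 0.15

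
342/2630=171/1315 = 0.13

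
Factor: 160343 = 160343^1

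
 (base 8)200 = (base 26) 4O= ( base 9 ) 152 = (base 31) 44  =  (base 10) 128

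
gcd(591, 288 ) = 3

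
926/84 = 11 + 1/42= 11.02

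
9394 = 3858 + 5536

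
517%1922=517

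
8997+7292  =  16289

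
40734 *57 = 2321838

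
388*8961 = 3476868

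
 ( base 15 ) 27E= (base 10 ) 569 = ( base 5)4234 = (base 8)1071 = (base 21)162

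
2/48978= 1/24489 = 0.00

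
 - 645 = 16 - 661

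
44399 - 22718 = 21681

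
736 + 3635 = 4371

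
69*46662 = 3219678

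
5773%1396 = 189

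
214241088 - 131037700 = 83203388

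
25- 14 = 11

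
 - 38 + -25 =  - 63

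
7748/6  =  3874/3 = 1291.33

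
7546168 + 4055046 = 11601214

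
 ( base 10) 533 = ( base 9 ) 652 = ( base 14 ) 2a1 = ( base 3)201202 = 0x215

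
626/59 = 10 + 36/59=10.61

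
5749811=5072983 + 676828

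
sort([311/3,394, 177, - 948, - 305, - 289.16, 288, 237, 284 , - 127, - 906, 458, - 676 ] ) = [ - 948,-906, - 676, - 305, - 289.16, - 127, 311/3 , 177 , 237 , 284, 288, 394,458 ]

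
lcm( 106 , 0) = 0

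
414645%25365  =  8805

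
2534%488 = 94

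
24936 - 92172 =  - 67236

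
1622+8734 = 10356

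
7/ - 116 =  - 7/116 = - 0.06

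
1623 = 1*1623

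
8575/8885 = 1715/1777 = 0.97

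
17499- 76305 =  - 58806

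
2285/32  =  71+ 13/32 = 71.41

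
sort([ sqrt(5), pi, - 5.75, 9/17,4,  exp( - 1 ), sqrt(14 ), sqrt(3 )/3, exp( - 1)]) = [ - 5.75, exp( - 1 ), exp( - 1 ),9/17,  sqrt(3)/3, sqrt( 5 ) , pi,sqrt ( 14 ), 4]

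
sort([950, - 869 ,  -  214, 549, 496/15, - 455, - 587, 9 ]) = [ - 869, - 587, - 455, - 214,9, 496/15, 549,  950]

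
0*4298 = 0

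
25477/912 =27+853/912=27.94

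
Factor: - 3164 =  - 2^2*7^1* 113^1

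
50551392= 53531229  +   - 2979837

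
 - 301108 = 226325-527433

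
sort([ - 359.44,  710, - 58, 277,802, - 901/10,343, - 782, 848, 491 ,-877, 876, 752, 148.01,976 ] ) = [-877,-782,-359.44,-901/10, - 58, 148.01, 277, 343, 491  ,  710,752, 802,848, 876,976]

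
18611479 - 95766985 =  - 77155506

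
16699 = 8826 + 7873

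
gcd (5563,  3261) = 1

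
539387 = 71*7597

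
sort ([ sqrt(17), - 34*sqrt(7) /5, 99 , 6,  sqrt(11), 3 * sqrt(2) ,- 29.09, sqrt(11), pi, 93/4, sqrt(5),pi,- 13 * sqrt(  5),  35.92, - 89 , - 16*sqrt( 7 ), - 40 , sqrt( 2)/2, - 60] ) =[- 89, - 60, - 16 * sqrt(7), - 40, - 29.09, - 13*sqrt(5), - 34*sqrt (7)/5, sqrt(2) /2, sqrt( 5), pi,pi, sqrt( 11),sqrt (11), sqrt ( 17 ),3*sqrt (2), 6, 93/4,  35.92,99]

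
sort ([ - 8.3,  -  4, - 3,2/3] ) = [ - 8.3,-4 , -3, 2/3 ] 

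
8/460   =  2/115= 0.02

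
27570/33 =835 + 5/11=835.45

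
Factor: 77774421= 3^1 * 25924807^1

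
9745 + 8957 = 18702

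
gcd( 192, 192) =192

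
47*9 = 423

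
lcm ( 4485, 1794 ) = 8970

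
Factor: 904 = 2^3 * 113^1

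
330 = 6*55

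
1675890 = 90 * 18621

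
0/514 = 0 = 0.00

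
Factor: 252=2^2 * 3^2*7^1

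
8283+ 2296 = 10579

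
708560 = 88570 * 8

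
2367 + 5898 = 8265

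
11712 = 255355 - 243643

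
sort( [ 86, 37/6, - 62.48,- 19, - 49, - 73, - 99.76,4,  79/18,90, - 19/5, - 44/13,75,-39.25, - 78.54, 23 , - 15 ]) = [-99.76, - 78.54,  -  73, -62.48, - 49, - 39.25, - 19, - 15, - 19/5, - 44/13, 4,  79/18,37/6, 23  ,  75,86, 90]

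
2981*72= 214632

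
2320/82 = 1160/41 = 28.29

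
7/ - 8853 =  - 1 + 8846/8853 = - 0.00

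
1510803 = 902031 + 608772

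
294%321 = 294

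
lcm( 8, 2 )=8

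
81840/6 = 13640=13640.00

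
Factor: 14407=14407^1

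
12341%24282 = 12341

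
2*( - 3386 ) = - 6772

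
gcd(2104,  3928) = 8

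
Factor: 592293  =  3^1*13^1*15187^1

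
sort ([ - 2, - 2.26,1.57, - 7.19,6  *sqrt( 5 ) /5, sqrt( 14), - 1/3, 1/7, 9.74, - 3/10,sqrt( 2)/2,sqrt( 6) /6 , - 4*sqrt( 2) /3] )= [- 7.19, - 2.26  ,  -  2, - 4*sqrt( 2)/3, - 1/3 , - 3/10, 1/7, sqrt( 6 ) /6 , sqrt( 2) /2,  1.57, 6*sqrt( 5 )/5, sqrt( 14) , 9.74]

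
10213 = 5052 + 5161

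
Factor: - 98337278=-2^1*13^1* 73^1*197^1*263^1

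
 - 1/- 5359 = 1/5359 =0.00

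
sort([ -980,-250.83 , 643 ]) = [ -980  ,-250.83,643 ]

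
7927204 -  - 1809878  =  9737082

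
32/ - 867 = -1 + 835/867 = - 0.04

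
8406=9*934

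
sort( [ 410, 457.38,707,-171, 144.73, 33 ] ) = [ - 171,  33, 144.73,410, 457.38,707]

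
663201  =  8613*77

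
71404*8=571232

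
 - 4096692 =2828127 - 6924819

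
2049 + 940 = 2989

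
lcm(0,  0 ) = 0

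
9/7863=3/2621 = 0.00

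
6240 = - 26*(-240)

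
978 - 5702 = -4724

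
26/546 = 1/21=0.05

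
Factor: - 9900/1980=  -  5^1 = - 5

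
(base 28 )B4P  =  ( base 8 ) 21071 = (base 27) c0d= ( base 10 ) 8761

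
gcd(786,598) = 2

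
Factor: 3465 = 3^2*5^1*7^1*11^1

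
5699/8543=5699/8543 = 0.67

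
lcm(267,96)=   8544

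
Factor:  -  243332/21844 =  - 43^( - 1 )*479^1 = - 479/43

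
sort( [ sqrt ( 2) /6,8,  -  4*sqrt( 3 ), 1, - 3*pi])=[-3*pi, - 4*sqrt( 3),sqrt(2) /6, 1, 8 ]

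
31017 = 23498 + 7519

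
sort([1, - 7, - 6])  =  [  -  7, -6, 1]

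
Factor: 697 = 17^1 * 41^1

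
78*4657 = 363246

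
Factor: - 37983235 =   -  5^1*23^1*330289^1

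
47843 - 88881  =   - 41038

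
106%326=106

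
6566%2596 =1374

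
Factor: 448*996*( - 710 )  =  -2^9*3^1 * 5^1*7^1*71^1*83^1 = - 316807680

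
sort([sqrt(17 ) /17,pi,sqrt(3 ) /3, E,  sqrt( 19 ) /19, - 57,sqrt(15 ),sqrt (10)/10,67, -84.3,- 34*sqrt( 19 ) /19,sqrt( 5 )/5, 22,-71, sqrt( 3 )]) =[ - 84.3,-71,-57,-34* sqrt(19 ) /19,sqrt( 19) /19,  sqrt(17) /17,sqrt( 10)/10,sqrt(5 ) /5, sqrt( 3 )/3,sqrt( 3 ), E,pi , sqrt(15 ), 22,67]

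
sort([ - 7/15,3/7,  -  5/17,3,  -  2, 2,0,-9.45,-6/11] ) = [  -  9.45,- 2, - 6/11,- 7/15 , - 5/17,0,3/7 , 2,  3]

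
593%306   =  287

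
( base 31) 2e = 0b1001100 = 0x4C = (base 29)2I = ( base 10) 76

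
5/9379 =5/9379 = 0.00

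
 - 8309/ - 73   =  8309/73   =  113.82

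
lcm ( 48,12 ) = 48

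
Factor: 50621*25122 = 2^1*3^1*53^1*79^1*223^1 * 227^1 = 1271700762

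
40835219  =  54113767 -13278548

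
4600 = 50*92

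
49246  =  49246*1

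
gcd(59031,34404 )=3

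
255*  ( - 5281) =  - 1346655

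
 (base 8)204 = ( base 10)132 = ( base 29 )4g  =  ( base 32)44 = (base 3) 11220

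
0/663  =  0 = 0.00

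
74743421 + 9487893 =84231314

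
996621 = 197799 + 798822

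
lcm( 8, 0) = 0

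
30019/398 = 75  +  169/398 = 75.42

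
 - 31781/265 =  - 31781/265 = - 119.93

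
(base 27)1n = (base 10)50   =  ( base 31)1J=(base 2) 110010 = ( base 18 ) 2e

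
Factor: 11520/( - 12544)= - 45/49 = - 3^2*5^1*7^(-2 ) 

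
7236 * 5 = 36180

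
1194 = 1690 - 496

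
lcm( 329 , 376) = 2632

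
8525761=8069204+456557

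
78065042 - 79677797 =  - 1612755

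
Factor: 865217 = 865217^1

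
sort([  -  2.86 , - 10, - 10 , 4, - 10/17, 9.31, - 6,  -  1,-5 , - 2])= [ -10, - 10,-6,-5, - 2.86, - 2, - 1,-10/17, 4,9.31]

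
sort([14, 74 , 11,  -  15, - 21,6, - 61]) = [ - 61,  -  21, - 15,6,11, 14,  74 ] 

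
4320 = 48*90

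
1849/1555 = 1849/1555 =1.19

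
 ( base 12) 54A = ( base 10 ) 778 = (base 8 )1412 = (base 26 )13o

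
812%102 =98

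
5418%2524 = 370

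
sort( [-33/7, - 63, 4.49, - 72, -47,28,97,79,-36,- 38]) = [ - 72 ,  -  63, - 47,-38,-36,-33/7, 4.49, 28,79,97]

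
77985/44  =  77985/44= 1772.39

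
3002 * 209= 627418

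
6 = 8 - 2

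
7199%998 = 213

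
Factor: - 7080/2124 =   -  10/3 =- 2^1*3^( - 1)*5^1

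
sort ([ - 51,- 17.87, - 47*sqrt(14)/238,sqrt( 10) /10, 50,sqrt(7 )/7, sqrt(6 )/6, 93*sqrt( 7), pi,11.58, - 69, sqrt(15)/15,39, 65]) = [ - 69 , - 51,-17.87, - 47*sqrt( 14 ) /238 , sqrt (15) /15,sqrt(10)/10 , sqrt(7 )/7,sqrt( 6)/6,  pi, 11.58,39, 50,65,93*sqrt( 7)] 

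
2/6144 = 1/3072 = 0.00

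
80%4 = 0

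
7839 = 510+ 7329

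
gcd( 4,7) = 1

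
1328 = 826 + 502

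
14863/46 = 323+5/46 = 323.11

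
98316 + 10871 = 109187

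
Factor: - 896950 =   -  2^1*5^2 * 17939^1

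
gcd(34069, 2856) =7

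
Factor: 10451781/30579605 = 3^3*5^(- 1 )*7^(-1)*61^(-1 )*521^1*743^1 *14323^(- 1 ) 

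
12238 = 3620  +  8618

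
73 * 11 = 803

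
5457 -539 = 4918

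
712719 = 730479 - 17760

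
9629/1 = 9629 = 9629.00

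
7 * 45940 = 321580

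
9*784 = 7056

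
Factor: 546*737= 2^1*3^1*7^1*11^1*13^1 * 67^1 = 402402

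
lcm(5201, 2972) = 20804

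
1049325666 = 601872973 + 447452693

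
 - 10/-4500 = 1/450 =0.00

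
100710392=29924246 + 70786146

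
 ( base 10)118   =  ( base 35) 3d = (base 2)1110110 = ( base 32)3M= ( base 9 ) 141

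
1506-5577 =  - 4071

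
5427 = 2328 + 3099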